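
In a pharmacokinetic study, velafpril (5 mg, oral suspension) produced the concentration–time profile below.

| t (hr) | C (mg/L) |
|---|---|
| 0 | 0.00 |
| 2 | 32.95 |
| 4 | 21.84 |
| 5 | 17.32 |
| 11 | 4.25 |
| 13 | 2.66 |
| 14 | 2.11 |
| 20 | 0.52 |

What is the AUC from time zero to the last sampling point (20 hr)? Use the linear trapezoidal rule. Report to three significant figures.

Trapezoidal AUC_0→20:
  [0→2]: (0.00+32.95)/2 × 2 = 32.95
  [2→4]: (32.95+21.84)/2 × 2 = 54.79
  [4→5]: (21.84+17.32)/2 × 1 = 19.58
  [5→11]: (17.32+4.25)/2 × 6 = 64.71
  [11→13]: (4.25+2.66)/2 × 2 = 6.91
  [13→14]: (2.66+2.11)/2 × 1 = 2.385
  [14→20]: (2.11+0.52)/2 × 6 = 7.89
  Sum = 189.215 mg/L·hr

AUC = 189 mg/L·hr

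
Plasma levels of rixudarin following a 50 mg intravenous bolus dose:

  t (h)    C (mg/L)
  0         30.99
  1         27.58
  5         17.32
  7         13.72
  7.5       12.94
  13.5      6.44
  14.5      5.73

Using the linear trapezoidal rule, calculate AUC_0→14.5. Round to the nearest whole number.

Trapezoidal AUC_0→14.5:
  [0→1]: (30.99+27.58)/2 × 1 = 29.285
  [1→5]: (27.58+17.32)/2 × 4 = 89.8
  [5→7]: (17.32+13.72)/2 × 2 = 31.04
  [7→7.5]: (13.72+12.94)/2 × 0.5 = 6.665
  [7.5→13.5]: (12.94+6.44)/2 × 6 = 58.14
  [13.5→14.5]: (6.44+5.73)/2 × 1 = 6.085
  Sum = 221.015 mg/L·h

AUC = 221 mg/L·h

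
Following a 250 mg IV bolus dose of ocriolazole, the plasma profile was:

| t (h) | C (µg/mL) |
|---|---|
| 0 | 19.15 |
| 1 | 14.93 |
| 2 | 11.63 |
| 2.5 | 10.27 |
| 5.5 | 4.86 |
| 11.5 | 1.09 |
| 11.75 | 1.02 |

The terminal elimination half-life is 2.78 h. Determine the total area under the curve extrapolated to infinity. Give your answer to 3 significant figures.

Trapezoidal AUC_0→11.75:
  [0→1]: (19.15+14.93)/2 × 1 = 17.04
  [1→2]: (14.93+11.63)/2 × 1 = 13.28
  [2→2.5]: (11.63+10.27)/2 × 0.5 = 5.475
  [2.5→5.5]: (10.27+4.86)/2 × 3 = 22.695
  [5.5→11.5]: (4.86+1.09)/2 × 6 = 17.85
  [11.5→11.75]: (1.09+1.02)/2 × 0.25 = 0.26375
  Sum = 76.60375 µg/mL·h
k_e = ln2 / t½ = 0.693147 / 2.78 = 0.2493 h^-1
Extrapolated tail: C_last / k_e = 1.02 / 0.2493 = 4.091
AUC_0→∞ = 76.60375 + 4.091 = 80.69475 µg/mL·h

AUC = 80.7 µg/mL·h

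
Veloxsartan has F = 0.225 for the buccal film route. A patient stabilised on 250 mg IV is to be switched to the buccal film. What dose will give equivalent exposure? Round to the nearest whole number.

D_buccal = 1111 mg

For equal systemic exposure: F × D_ev = D_iv
D_ev = D_iv / F = 250 / 0.225 = 1111.11 mg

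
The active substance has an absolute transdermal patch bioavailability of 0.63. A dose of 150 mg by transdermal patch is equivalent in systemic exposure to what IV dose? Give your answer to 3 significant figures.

D_iv = 94.5 mg

Systemic exposure from an extravascular dose = F × D_ev, so the equivalent IV dose is F × D_ev.
D_iv = F × D_ev = 0.63 × 150 = 94.5 mg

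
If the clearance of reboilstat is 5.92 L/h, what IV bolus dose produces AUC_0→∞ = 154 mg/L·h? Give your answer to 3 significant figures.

Dose_iv = CL × AUC_0→∞
     = 5.92 × 154 = 911.68 mg

Dose = 912 mg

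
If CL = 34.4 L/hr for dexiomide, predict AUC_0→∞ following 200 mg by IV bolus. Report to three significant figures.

AUC_0→∞ = Dose_iv / CL
        = 200 / 34.4 = 5.81395 mg/L·hr

AUC = 5.81 mg/L·hr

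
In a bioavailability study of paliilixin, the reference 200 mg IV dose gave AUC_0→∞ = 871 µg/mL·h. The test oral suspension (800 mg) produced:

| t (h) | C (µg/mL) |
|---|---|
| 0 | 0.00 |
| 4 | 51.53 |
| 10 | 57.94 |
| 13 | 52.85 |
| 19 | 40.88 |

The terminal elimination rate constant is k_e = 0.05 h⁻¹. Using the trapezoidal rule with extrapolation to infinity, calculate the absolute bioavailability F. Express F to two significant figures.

Trapezoidal AUC_0→19 (oral suspension):
  [0→4]: (0.00+51.53)/2 × 4 = 103.06
  [4→10]: (51.53+57.94)/2 × 6 = 328.41
  [10→13]: (57.94+52.85)/2 × 3 = 166.185
  [13→19]: (52.85+40.88)/2 × 6 = 281.19
  Sum = 878.845 µg/mL·h
Tail: C_last/k_e = 40.88/0.05 = 817.600
AUC_0→∞ (oral suspension) = 878.845 + 817.600 = 1696.445 µg/mL·h
F = (AUC_ev/D_ev)/(AUC_iv/D_iv) = (1696.445/800)/(871/200) = 2.12056/4.355 = 0.4869

F = 0.49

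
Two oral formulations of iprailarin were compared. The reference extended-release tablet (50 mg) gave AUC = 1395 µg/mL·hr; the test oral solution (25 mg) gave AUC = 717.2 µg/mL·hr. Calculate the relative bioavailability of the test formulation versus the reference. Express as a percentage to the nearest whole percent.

F_rel = 103%

F_rel = (AUC_test/D_test) / (AUC_ref/D_ref)
      = (717.2/25) / (1395/50)
      = 28.688 / 27.9 = 1.0282 = 102.82%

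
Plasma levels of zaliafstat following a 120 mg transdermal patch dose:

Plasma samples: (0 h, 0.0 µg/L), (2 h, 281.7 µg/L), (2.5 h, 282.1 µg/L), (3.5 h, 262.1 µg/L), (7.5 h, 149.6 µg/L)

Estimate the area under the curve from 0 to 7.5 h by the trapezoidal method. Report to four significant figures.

Trapezoidal AUC_0→7.5:
  [0→2]: (0.0+281.7)/2 × 2 = 281.7
  [2→2.5]: (281.7+282.1)/2 × 0.5 = 140.95
  [2.5→3.5]: (282.1+262.1)/2 × 1 = 272.1
  [3.5→7.5]: (262.1+149.6)/2 × 4 = 823.4
  Sum = 1518.15 µg/L·h

AUC = 1518 µg/L·h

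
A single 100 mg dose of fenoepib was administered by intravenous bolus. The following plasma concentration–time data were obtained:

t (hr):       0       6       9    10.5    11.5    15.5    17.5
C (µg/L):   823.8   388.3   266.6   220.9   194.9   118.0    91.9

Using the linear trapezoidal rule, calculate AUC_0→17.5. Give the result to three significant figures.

AUC = 6030 µg/L·hr

Trapezoidal AUC_0→17.5:
  [0→6]: (823.8+388.3)/2 × 6 = 3636.3
  [6→9]: (388.3+266.6)/2 × 3 = 982.35
  [9→10.5]: (266.6+220.9)/2 × 1.5 = 365.625
  [10.5→11.5]: (220.9+194.9)/2 × 1 = 207.9
  [11.5→15.5]: (194.9+118.0)/2 × 4 = 625.8
  [15.5→17.5]: (118.0+91.9)/2 × 2 = 209.9
  Sum = 6027.875 µg/L·hr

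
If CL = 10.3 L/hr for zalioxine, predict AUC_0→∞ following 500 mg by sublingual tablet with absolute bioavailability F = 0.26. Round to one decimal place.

AUC = 12.6 mg/L·hr

AUC_0→∞ = F × Dose / CL
        = 0.26 × 500 / 10.3 = 12.6214 mg/L·hr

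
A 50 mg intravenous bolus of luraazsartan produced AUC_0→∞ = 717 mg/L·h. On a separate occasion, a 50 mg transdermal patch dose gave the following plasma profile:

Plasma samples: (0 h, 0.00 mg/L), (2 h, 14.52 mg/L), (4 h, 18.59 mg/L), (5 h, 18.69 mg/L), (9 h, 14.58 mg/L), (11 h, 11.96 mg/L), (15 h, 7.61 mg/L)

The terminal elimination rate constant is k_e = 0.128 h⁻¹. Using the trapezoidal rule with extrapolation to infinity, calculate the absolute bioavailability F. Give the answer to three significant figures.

F = 0.360

Trapezoidal AUC_0→15 (transdermal patch):
  [0→2]: (0.00+14.52)/2 × 2 = 14.52
  [2→4]: (14.52+18.59)/2 × 2 = 33.11
  [4→5]: (18.59+18.69)/2 × 1 = 18.64
  [5→9]: (18.69+14.58)/2 × 4 = 66.54
  [9→11]: (14.58+11.96)/2 × 2 = 26.54
  [11→15]: (11.96+7.61)/2 × 4 = 39.14
  Sum = 198.49 mg/L·h
Tail: C_last/k_e = 7.61/0.128 = 59.453
AUC_0→∞ (transdermal patch) = 198.49 + 59.453 = 257.943 mg/L·h
F = (AUC_ev/D_ev)/(AUC_iv/D_iv) = (257.943/50)/(717/50) = 5.15886/14.34 = 0.3598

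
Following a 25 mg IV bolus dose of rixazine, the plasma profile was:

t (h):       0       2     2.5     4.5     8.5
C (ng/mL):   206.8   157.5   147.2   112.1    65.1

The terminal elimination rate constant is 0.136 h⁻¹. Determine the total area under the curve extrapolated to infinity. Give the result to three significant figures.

Trapezoidal AUC_0→8.5:
  [0→2]: (206.8+157.5)/2 × 2 = 364.3
  [2→2.5]: (157.5+147.2)/2 × 0.5 = 76.175
  [2.5→4.5]: (147.2+112.1)/2 × 2 = 259.3
  [4.5→8.5]: (112.1+65.1)/2 × 4 = 354.4
  Sum = 1054.175 ng/mL·h
Extrapolated tail: C_last / k_e = 65.1 / 0.136 = 478.676
AUC_0→∞ = 1054.175 + 478.676 = 1532.851 ng/mL·h

AUC = 1530 ng/mL·h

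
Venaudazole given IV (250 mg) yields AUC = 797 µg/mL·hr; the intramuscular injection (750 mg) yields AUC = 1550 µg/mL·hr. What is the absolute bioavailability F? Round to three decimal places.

F = (AUC_ev / D_ev) / (AUC_iv / D_iv)
  = (1550/750) / (797/250)
  = 2.06667 / 3.188 = 0.6483

F = 0.648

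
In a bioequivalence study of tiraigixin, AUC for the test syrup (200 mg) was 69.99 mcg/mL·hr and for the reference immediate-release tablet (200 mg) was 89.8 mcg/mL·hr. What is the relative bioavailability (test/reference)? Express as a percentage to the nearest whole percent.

F_rel = 78%

F_rel = (AUC_test/D_test) / (AUC_ref/D_ref)
      = (69.99/200) / (89.8/200)
      = 0.34995 / 0.449 = 0.7794 = 77.94%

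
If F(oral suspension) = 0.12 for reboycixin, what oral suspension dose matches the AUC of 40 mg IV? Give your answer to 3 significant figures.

D_oral = 333 mg

For equal systemic exposure: F × D_ev = D_iv
D_ev = D_iv / F = 40 / 0.12 = 333.333 mg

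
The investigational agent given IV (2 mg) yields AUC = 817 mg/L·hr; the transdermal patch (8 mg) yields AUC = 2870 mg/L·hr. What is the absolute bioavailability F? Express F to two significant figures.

F = (AUC_ev / D_ev) / (AUC_iv / D_iv)
  = (2870/8) / (817/2)
  = 358.75 / 408.5 = 0.8782

F = 0.88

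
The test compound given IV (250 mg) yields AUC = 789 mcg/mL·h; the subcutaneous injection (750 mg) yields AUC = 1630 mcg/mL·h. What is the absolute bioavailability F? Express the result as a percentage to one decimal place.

F = (AUC_ev / D_ev) / (AUC_iv / D_iv)
  = (1630/750) / (789/250)
  = 2.17333 / 3.156 = 0.6886
  = 68.86%

F = 68.9%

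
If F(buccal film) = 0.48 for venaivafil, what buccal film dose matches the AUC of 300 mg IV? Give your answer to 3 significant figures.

For equal systemic exposure: F × D_ev = D_iv
D_ev = D_iv / F = 300 / 0.48 = 625 mg

D_buccal = 625 mg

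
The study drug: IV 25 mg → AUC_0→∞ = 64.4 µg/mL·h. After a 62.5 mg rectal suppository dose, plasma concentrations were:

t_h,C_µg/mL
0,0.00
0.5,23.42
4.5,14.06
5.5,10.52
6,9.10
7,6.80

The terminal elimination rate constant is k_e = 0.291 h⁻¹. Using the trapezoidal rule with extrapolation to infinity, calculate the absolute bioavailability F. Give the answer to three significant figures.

F = 0.803

Trapezoidal AUC_0→7 (rectal suppository):
  [0→0.5]: (0.00+23.42)/2 × 0.5 = 5.855
  [0.5→4.5]: (23.42+14.06)/2 × 4 = 74.96
  [4.5→5.5]: (14.06+10.52)/2 × 1 = 12.29
  [5.5→6]: (10.52+9.10)/2 × 0.5 = 4.905
  [6→7]: (9.10+6.80)/2 × 1 = 7.95
  Sum = 105.96 µg/mL·h
Tail: C_last/k_e = 6.80/0.291 = 23.368
AUC_0→∞ (rectal suppository) = 105.96 + 23.368 = 129.328 µg/mL·h
F = (AUC_ev/D_ev)/(AUC_iv/D_iv) = (129.328/62.5)/(64.4/25) = 2.069248/2.576 = 0.8033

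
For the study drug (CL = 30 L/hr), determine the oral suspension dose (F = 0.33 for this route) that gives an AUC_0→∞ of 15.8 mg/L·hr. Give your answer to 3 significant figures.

Dose = 1440 mg

Dose = CL × AUC_0→∞ / F
     = 30 × 15.8 / 0.33 = 1436.36 mg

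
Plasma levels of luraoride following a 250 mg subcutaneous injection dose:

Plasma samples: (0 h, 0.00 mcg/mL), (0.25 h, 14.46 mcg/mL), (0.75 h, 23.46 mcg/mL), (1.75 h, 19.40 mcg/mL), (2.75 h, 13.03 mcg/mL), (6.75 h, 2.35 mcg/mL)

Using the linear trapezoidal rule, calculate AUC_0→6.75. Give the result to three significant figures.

Trapezoidal AUC_0→6.75:
  [0→0.25]: (0.00+14.46)/2 × 0.25 = 1.8075
  [0.25→0.75]: (14.46+23.46)/2 × 0.5 = 9.48
  [0.75→1.75]: (23.46+19.40)/2 × 1 = 21.43
  [1.75→2.75]: (19.40+13.03)/2 × 1 = 16.215
  [2.75→6.75]: (13.03+2.35)/2 × 4 = 30.76
  Sum = 79.6925 mcg/mL·h

AUC = 79.7 mcg/mL·h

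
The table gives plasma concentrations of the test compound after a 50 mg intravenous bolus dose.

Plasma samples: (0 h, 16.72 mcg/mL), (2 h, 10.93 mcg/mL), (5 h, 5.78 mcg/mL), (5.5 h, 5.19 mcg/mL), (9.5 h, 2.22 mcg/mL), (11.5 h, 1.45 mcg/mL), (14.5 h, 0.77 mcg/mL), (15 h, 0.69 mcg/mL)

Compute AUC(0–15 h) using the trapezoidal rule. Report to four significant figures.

AUC = 77.64 mcg/mL·h

Trapezoidal AUC_0→15:
  [0→2]: (16.72+10.93)/2 × 2 = 27.65
  [2→5]: (10.93+5.78)/2 × 3 = 25.065
  [5→5.5]: (5.78+5.19)/2 × 0.5 = 2.7425
  [5.5→9.5]: (5.19+2.22)/2 × 4 = 14.82
  [9.5→11.5]: (2.22+1.45)/2 × 2 = 3.67
  [11.5→14.5]: (1.45+0.77)/2 × 3 = 3.33
  [14.5→15]: (0.77+0.69)/2 × 0.5 = 0.365
  Sum = 77.6425 mcg/mL·h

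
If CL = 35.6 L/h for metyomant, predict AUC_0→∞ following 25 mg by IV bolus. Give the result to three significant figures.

AUC_0→∞ = Dose_iv / CL
        = 25 / 35.6 = 0.702247 mg/L·h

AUC = 0.702 mg/L·h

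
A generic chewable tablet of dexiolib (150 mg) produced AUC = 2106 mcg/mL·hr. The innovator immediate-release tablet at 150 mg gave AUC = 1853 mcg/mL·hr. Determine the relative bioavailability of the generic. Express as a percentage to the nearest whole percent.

F_rel = (AUC_test/D_test) / (AUC_ref/D_ref)
      = (2106/150) / (1853/150)
      = 14.04 / 12.3533 = 1.1365 = 113.65%

F_rel = 114%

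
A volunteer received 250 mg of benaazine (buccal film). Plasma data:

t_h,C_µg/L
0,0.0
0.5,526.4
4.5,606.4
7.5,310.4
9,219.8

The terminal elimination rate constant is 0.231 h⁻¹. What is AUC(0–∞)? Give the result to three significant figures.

Trapezoidal AUC_0→9:
  [0→0.5]: (0.0+526.4)/2 × 0.5 = 131.6
  [0.5→4.5]: (526.4+606.4)/2 × 4 = 2265.6
  [4.5→7.5]: (606.4+310.4)/2 × 3 = 1375.2
  [7.5→9]: (310.4+219.8)/2 × 1.5 = 397.65
  Sum = 4170.05 µg/L·h
Extrapolated tail: C_last / k_e = 219.8 / 0.231 = 951.515
AUC_0→∞ = 4170.05 + 951.515 = 5121.565 µg/L·h

AUC = 5120 µg/L·h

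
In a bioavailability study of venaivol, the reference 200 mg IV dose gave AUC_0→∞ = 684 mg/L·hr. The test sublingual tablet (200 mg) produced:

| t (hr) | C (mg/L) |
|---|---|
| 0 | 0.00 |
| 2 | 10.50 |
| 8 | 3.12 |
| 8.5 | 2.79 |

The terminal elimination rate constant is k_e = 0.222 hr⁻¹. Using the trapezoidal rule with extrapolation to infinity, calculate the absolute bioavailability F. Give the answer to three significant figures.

Trapezoidal AUC_0→8.5 (sublingual tablet):
  [0→2]: (0.00+10.50)/2 × 2 = 10.5
  [2→8]: (10.50+3.12)/2 × 6 = 40.86
  [8→8.5]: (3.12+2.79)/2 × 0.5 = 1.4775
  Sum = 52.8375 mg/L·hr
Tail: C_last/k_e = 2.79/0.222 = 12.568
AUC_0→∞ (sublingual tablet) = 52.8375 + 12.568 = 65.4055 mg/L·hr
F = (AUC_ev/D_ev)/(AUC_iv/D_iv) = (65.4055/200)/(684/200) = 0.3270275/3.42 = 0.0956

F = 0.0956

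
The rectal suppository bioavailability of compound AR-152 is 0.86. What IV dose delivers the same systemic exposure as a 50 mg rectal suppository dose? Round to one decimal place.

Systemic exposure from an extravascular dose = F × D_ev, so the equivalent IV dose is F × D_ev.
D_iv = F × D_ev = 0.86 × 50 = 43 mg

D_iv = 43.0 mg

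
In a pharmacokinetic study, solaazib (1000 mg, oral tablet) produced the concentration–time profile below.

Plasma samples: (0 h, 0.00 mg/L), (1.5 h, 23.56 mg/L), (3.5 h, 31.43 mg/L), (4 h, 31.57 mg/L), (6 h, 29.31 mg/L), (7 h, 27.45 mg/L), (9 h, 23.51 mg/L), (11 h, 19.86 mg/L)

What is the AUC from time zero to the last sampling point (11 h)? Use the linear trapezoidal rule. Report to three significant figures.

AUC = 272 mg/L·h

Trapezoidal AUC_0→11:
  [0→1.5]: (0.00+23.56)/2 × 1.5 = 17.67
  [1.5→3.5]: (23.56+31.43)/2 × 2 = 54.99
  [3.5→4]: (31.43+31.57)/2 × 0.5 = 15.75
  [4→6]: (31.57+29.31)/2 × 2 = 60.88
  [6→7]: (29.31+27.45)/2 × 1 = 28.38
  [7→9]: (27.45+23.51)/2 × 2 = 50.96
  [9→11]: (23.51+19.86)/2 × 2 = 43.37
  Sum = 272.0 mg/L·h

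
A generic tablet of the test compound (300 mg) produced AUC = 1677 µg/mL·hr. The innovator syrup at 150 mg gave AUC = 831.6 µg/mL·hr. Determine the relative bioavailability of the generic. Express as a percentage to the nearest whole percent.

F_rel = 101%

F_rel = (AUC_test/D_test) / (AUC_ref/D_ref)
      = (1677/300) / (831.6/150)
      = 5.59 / 5.544 = 1.0083 = 100.83%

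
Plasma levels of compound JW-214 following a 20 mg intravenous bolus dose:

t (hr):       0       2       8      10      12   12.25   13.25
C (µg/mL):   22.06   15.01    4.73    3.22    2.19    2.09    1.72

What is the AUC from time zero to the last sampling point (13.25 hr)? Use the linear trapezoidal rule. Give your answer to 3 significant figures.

AUC = 112 µg/mL·hr

Trapezoidal AUC_0→13.25:
  [0→2]: (22.06+15.01)/2 × 2 = 37.07
  [2→8]: (15.01+4.73)/2 × 6 = 59.22
  [8→10]: (4.73+3.22)/2 × 2 = 7.95
  [10→12]: (3.22+2.19)/2 × 2 = 5.41
  [12→12.25]: (2.19+2.09)/2 × 0.25 = 0.535
  [12.25→13.25]: (2.09+1.72)/2 × 1 = 1.905
  Sum = 112.09 µg/mL·hr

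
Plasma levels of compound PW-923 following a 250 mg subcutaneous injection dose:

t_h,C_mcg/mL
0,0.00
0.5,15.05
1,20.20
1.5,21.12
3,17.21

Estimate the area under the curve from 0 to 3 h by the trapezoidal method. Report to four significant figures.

Trapezoidal AUC_0→3:
  [0→0.5]: (0.00+15.05)/2 × 0.5 = 3.7625
  [0.5→1]: (15.05+20.20)/2 × 0.5 = 8.8125
  [1→1.5]: (20.20+21.12)/2 × 0.5 = 10.33
  [1.5→3]: (21.12+17.21)/2 × 1.5 = 28.7475
  Sum = 51.6525 mcg/mL·h

AUC = 51.65 mcg/mL·h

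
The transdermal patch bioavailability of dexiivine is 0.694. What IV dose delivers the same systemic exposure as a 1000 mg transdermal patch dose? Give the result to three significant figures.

Systemic exposure from an extravascular dose = F × D_ev, so the equivalent IV dose is F × D_ev.
D_iv = F × D_ev = 0.694 × 1000 = 694 mg

D_iv = 694 mg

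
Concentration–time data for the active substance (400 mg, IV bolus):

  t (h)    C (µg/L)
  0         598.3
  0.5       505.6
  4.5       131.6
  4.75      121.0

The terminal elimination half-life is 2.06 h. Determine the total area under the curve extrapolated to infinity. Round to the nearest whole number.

AUC = 1942 µg/L·h

Trapezoidal AUC_0→4.75:
  [0→0.5]: (598.3+505.6)/2 × 0.5 = 275.975
  [0.5→4.5]: (505.6+131.6)/2 × 4 = 1274.4
  [4.5→4.75]: (131.6+121.0)/2 × 0.25 = 31.575
  Sum = 1581.95 µg/L·h
k_e = ln2 / t½ = 0.693147 / 2.06 = 0.3365 h^-1
Extrapolated tail: C_last / k_e = 121.0 / 0.3365 = 359.584
AUC_0→∞ = 1581.95 + 359.584 = 1941.534 µg/L·h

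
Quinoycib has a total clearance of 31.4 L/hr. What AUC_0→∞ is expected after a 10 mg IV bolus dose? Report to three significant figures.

AUC = 0.318 mg/L·hr

AUC_0→∞ = Dose_iv / CL
        = 10 / 31.4 = 0.318471 mg/L·hr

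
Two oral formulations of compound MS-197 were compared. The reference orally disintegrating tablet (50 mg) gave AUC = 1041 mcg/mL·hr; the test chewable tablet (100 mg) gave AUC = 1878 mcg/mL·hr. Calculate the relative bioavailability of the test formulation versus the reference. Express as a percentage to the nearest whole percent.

F_rel = (AUC_test/D_test) / (AUC_ref/D_ref)
      = (1878/100) / (1041/50)
      = 18.78 / 20.82 = 0.9020 = 90.20%

F_rel = 90%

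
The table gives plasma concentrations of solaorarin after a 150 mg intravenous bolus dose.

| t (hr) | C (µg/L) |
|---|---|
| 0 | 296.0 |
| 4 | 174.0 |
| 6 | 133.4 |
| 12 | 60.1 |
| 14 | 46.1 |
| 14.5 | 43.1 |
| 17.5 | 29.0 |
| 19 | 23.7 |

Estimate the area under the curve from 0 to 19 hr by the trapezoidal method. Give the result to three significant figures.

AUC = 2100 µg/L·hr

Trapezoidal AUC_0→19:
  [0→4]: (296.0+174.0)/2 × 4 = 940.0
  [4→6]: (174.0+133.4)/2 × 2 = 307.4
  [6→12]: (133.4+60.1)/2 × 6 = 580.5
  [12→14]: (60.1+46.1)/2 × 2 = 106.2
  [14→14.5]: (46.1+43.1)/2 × 0.5 = 22.3
  [14.5→17.5]: (43.1+29.0)/2 × 3 = 108.15
  [17.5→19]: (29.0+23.7)/2 × 1.5 = 39.525
  Sum = 2104.075 µg/L·hr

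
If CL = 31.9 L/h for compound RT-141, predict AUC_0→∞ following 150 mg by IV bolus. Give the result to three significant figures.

AUC_0→∞ = Dose_iv / CL
        = 150 / 31.9 = 4.70219 mg/L·h

AUC = 4.70 mg/L·h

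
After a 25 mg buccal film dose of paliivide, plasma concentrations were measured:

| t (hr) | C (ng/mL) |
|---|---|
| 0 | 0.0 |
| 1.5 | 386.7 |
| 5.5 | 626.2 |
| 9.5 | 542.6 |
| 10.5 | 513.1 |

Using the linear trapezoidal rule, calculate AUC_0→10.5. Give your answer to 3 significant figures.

AUC = 5180 ng/mL·hr

Trapezoidal AUC_0→10.5:
  [0→1.5]: (0.0+386.7)/2 × 1.5 = 290.025
  [1.5→5.5]: (386.7+626.2)/2 × 4 = 2025.8
  [5.5→9.5]: (626.2+542.6)/2 × 4 = 2337.6
  [9.5→10.5]: (542.6+513.1)/2 × 1 = 527.85
  Sum = 5181.275 ng/mL·hr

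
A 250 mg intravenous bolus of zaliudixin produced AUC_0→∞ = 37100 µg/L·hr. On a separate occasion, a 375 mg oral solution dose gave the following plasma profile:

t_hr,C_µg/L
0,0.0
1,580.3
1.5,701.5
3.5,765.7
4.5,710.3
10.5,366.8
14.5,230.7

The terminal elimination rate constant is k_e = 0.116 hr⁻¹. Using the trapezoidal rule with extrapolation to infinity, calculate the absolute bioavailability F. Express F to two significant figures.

F = 0.17

Trapezoidal AUC_0→14.5 (oral solution):
  [0→1]: (0.0+580.3)/2 × 1 = 290.15
  [1→1.5]: (580.3+701.5)/2 × 0.5 = 320.45
  [1.5→3.5]: (701.5+765.7)/2 × 2 = 1467.2
  [3.5→4.5]: (765.7+710.3)/2 × 1 = 738.0
  [4.5→10.5]: (710.3+366.8)/2 × 6 = 3231.3
  [10.5→14.5]: (366.8+230.7)/2 × 4 = 1195.0
  Sum = 7242.1 µg/L·hr
Tail: C_last/k_e = 230.7/0.116 = 1988.793
AUC_0→∞ (oral solution) = 7242.1 + 1988.793 = 9230.893 µg/L·hr
F = (AUC_ev/D_ev)/(AUC_iv/D_iv) = (9230.893/375)/(37100/250) = 24.6157/148.4 = 0.1659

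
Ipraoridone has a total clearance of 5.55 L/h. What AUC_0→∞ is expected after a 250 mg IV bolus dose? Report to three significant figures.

AUC_0→∞ = Dose_iv / CL
        = 250 / 5.55 = 45.045 mg/L·h

AUC = 45.0 mg/L·h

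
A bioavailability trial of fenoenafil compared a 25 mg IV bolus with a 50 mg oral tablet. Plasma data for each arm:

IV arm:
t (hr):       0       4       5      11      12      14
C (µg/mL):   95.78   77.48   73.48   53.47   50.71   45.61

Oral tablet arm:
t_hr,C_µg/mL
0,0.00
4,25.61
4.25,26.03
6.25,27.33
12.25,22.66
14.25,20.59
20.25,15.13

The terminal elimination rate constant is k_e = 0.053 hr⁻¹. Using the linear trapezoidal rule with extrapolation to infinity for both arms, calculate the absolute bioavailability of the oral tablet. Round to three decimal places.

F = 0.192

Trapezoidal AUC_0→14 (IV):
  [0→4]: (95.78+77.48)/2 × 4 = 346.52
  [4→5]: (77.48+73.48)/2 × 1 = 75.48
  [5→11]: (73.48+53.47)/2 × 6 = 380.85
  [11→12]: (53.47+50.71)/2 × 1 = 52.09
  [12→14]: (50.71+45.61)/2 × 2 = 96.32
  Sum = 951.26 µg/mL·hr
IV tail: 45.61/0.053 = 860.566; AUC_iv,0→∞ = 951.26 + 860.566 = 1811.826 µg/mL·hr
Trapezoidal AUC_0→20.25 (oral tablet):
  [0→4]: (0.00+25.61)/2 × 4 = 51.22
  [4→4.25]: (25.61+26.03)/2 × 0.25 = 6.455
  [4.25→6.25]: (26.03+27.33)/2 × 2 = 53.36
  [6.25→12.25]: (27.33+22.66)/2 × 6 = 149.97
  [12.25→14.25]: (22.66+20.59)/2 × 2 = 43.25
  [14.25→20.25]: (20.59+15.13)/2 × 6 = 107.16
  Sum = 411.415 µg/mL·hr
oral tablet tail: 15.13/0.053 = 285.472; AUC_ev,0→∞ = 411.415 + 285.472 = 696.887 µg/mL·hr
F = (AUC_ev/D_ev)/(AUC_iv/D_iv) = (696.887/50)/(1811.826/25) = 13.93774/72.47304 = 0.1923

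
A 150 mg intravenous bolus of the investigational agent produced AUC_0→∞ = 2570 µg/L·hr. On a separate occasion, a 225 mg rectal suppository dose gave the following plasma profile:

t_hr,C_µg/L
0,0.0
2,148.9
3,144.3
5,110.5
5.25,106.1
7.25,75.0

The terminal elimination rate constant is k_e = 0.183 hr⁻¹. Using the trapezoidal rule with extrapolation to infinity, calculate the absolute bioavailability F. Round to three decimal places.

Trapezoidal AUC_0→7.25 (rectal suppository):
  [0→2]: (0.0+148.9)/2 × 2 = 148.9
  [2→3]: (148.9+144.3)/2 × 1 = 146.6
  [3→5]: (144.3+110.5)/2 × 2 = 254.8
  [5→5.25]: (110.5+106.1)/2 × 0.25 = 27.075
  [5.25→7.25]: (106.1+75.0)/2 × 2 = 181.1
  Sum = 758.475 µg/L·hr
Tail: C_last/k_e = 75.0/0.183 = 409.836
AUC_0→∞ (rectal suppository) = 758.475 + 409.836 = 1168.311 µg/L·hr
F = (AUC_ev/D_ev)/(AUC_iv/D_iv) = (1168.311/225)/(2570/150) = 5.19249/17.1333 = 0.3031

F = 0.303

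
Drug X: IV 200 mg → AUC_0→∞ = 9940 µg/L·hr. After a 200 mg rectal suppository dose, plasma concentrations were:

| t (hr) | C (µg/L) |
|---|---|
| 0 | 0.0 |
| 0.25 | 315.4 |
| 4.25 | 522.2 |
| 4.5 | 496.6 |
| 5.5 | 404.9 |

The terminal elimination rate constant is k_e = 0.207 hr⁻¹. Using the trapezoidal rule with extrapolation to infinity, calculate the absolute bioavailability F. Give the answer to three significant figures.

F = 0.427

Trapezoidal AUC_0→5.5 (rectal suppository):
  [0→0.25]: (0.0+315.4)/2 × 0.25 = 39.425
  [0.25→4.25]: (315.4+522.2)/2 × 4 = 1675.2
  [4.25→4.5]: (522.2+496.6)/2 × 0.25 = 127.35
  [4.5→5.5]: (496.6+404.9)/2 × 1 = 450.75
  Sum = 2292.725 µg/L·hr
Tail: C_last/k_e = 404.9/0.207 = 1956.039
AUC_0→∞ (rectal suppository) = 2292.725 + 1956.039 = 4248.764 µg/L·hr
F = (AUC_ev/D_ev)/(AUC_iv/D_iv) = (4248.764/200)/(9940/200) = 21.24382/49.7 = 0.4274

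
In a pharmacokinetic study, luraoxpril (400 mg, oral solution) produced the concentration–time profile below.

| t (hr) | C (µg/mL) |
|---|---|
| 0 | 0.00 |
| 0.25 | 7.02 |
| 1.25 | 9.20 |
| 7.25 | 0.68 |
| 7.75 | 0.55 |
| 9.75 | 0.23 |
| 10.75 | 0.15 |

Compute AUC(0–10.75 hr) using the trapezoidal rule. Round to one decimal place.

AUC = 39.9 µg/mL·hr

Trapezoidal AUC_0→10.75:
  [0→0.25]: (0.00+7.02)/2 × 0.25 = 0.8775
  [0.25→1.25]: (7.02+9.20)/2 × 1 = 8.11
  [1.25→7.25]: (9.20+0.68)/2 × 6 = 29.64
  [7.25→7.75]: (0.68+0.55)/2 × 0.5 = 0.3075
  [7.75→9.75]: (0.55+0.23)/2 × 2 = 0.78
  [9.75→10.75]: (0.23+0.15)/2 × 1 = 0.19
  Sum = 39.905 µg/mL·hr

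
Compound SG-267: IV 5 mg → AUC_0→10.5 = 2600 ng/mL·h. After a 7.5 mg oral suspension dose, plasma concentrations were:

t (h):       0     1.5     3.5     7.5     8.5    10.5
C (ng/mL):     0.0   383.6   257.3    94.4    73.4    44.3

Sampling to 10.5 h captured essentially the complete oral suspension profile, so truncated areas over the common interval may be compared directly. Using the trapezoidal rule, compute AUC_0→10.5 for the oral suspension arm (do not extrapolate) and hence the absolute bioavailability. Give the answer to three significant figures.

F = 0.470

Trapezoidal AUC_0→10.5 (oral suspension):
  [0→1.5]: (0.0+383.6)/2 × 1.5 = 287.7
  [1.5→3.5]: (383.6+257.3)/2 × 2 = 640.9
  [3.5→7.5]: (257.3+94.4)/2 × 4 = 703.4
  [7.5→8.5]: (94.4+73.4)/2 × 1 = 83.9
  [8.5→10.5]: (73.4+44.3)/2 × 2 = 117.7
  Sum = 1833.6 ng/mL·h
F = (AUC_ev/D_ev)/(AUC_iv/D_iv) = (1833.6/7.5)/(2600/5) = 244.48/520 = 0.4702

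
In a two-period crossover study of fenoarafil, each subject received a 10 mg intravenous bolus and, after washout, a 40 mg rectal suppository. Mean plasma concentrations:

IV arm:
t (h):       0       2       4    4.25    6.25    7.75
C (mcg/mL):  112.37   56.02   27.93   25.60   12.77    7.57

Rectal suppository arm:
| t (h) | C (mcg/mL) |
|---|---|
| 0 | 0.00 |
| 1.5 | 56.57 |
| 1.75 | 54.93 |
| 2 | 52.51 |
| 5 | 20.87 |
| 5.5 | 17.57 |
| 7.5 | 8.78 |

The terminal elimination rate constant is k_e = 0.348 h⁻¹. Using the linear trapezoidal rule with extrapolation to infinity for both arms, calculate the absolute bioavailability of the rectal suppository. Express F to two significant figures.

F = 0.18

Trapezoidal AUC_0→7.75 (IV):
  [0→2]: (112.37+56.02)/2 × 2 = 168.39
  [2→4]: (56.02+27.93)/2 × 2 = 83.95
  [4→4.25]: (27.93+25.60)/2 × 0.25 = 6.69125
  [4.25→6.25]: (25.60+12.77)/2 × 2 = 38.37
  [6.25→7.75]: (12.77+7.57)/2 × 1.5 = 15.255
  Sum = 312.65625 mcg/mL·h
IV tail: 7.57/0.348 = 21.753; AUC_iv,0→∞ = 312.65625 + 21.753 = 334.40925 mcg/mL·h
Trapezoidal AUC_0→7.5 (rectal suppository):
  [0→1.5]: (0.00+56.57)/2 × 1.5 = 42.4275
  [1.5→1.75]: (56.57+54.93)/2 × 0.25 = 13.9375
  [1.75→2]: (54.93+52.51)/2 × 0.25 = 13.43
  [2→5]: (52.51+20.87)/2 × 3 = 110.07
  [5→5.5]: (20.87+17.57)/2 × 0.5 = 9.61
  [5.5→7.5]: (17.57+8.78)/2 × 2 = 26.35
  Sum = 215.825 mcg/mL·h
rectal suppository tail: 8.78/0.348 = 25.230; AUC_ev,0→∞ = 215.825 + 25.230 = 241.055 mcg/mL·h
F = (AUC_ev/D_ev)/(AUC_iv/D_iv) = (241.055/40)/(334.40925/10) = 6.026375/33.440925 = 0.1802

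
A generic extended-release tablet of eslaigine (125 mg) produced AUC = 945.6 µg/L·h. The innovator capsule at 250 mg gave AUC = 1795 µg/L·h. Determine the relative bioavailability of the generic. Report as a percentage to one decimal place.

F_rel = 105.4%

F_rel = (AUC_test/D_test) / (AUC_ref/D_ref)
      = (945.6/125) / (1795/250)
      = 7.5648 / 7.18 = 1.0536 = 105.36%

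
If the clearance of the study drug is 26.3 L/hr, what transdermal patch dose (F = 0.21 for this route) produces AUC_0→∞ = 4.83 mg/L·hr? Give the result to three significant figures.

Dose = 605 mg

Dose = CL × AUC_0→∞ / F
     = 26.3 × 4.83 / 0.21 = 604.9 mg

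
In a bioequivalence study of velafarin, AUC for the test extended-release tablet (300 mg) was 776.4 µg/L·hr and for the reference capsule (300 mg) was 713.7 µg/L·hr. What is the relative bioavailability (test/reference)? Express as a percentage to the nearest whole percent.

F_rel = 109%

F_rel = (AUC_test/D_test) / (AUC_ref/D_ref)
      = (776.4/300) / (713.7/300)
      = 2.588 / 2.379 = 1.0879 = 108.79%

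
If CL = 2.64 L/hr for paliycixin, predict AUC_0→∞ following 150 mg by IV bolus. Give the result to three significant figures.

AUC = 56.8 mg/L·hr

AUC_0→∞ = Dose_iv / CL
        = 150 / 2.64 = 56.8182 mg/L·hr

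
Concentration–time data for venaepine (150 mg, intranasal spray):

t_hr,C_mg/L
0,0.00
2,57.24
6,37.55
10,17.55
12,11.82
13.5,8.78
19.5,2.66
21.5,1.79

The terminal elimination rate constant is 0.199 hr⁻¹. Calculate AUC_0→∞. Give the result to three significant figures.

Trapezoidal AUC_0→21.5:
  [0→2]: (0.00+57.24)/2 × 2 = 57.24
  [2→6]: (57.24+37.55)/2 × 4 = 189.58
  [6→10]: (37.55+17.55)/2 × 4 = 110.2
  [10→12]: (17.55+11.82)/2 × 2 = 29.37
  [12→13.5]: (11.82+8.78)/2 × 1.5 = 15.45
  [13.5→19.5]: (8.78+2.66)/2 × 6 = 34.32
  [19.5→21.5]: (2.66+1.79)/2 × 2 = 4.45
  Sum = 440.61 mg/L·hr
Extrapolated tail: C_last / k_e = 1.79 / 0.199 = 8.995
AUC_0→∞ = 440.61 + 8.995 = 449.605 mg/L·hr

AUC = 450 mg/L·hr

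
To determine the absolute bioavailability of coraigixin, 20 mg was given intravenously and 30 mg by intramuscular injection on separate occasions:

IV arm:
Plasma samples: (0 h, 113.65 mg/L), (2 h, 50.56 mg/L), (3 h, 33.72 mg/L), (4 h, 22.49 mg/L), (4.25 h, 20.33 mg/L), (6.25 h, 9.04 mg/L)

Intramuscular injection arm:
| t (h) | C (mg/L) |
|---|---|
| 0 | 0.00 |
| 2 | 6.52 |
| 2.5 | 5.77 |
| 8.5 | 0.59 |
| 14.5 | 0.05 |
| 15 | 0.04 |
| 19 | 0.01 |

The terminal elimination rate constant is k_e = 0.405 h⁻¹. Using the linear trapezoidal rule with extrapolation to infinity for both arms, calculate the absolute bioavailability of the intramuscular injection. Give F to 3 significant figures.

Trapezoidal AUC_0→6.25 (IV):
  [0→2]: (113.65+50.56)/2 × 2 = 164.21
  [2→3]: (50.56+33.72)/2 × 1 = 42.14
  [3→4]: (33.72+22.49)/2 × 1 = 28.105
  [4→4.25]: (22.49+20.33)/2 × 0.25 = 5.3525
  [4.25→6.25]: (20.33+9.04)/2 × 2 = 29.37
  Sum = 269.1775 mg/L·h
IV tail: 9.04/0.405 = 22.321; AUC_iv,0→∞ = 269.1775 + 22.321 = 291.4985 mg/L·h
Trapezoidal AUC_0→19 (intramuscular injection):
  [0→2]: (0.00+6.52)/2 × 2 = 6.52
  [2→2.5]: (6.52+5.77)/2 × 0.5 = 3.0725
  [2.5→8.5]: (5.77+0.59)/2 × 6 = 19.08
  [8.5→14.5]: (0.59+0.05)/2 × 6 = 1.92
  [14.5→15]: (0.05+0.04)/2 × 0.5 = 0.0225
  [15→19]: (0.04+0.01)/2 × 4 = 0.1
  Sum = 30.715 mg/L·h
intramuscular injection tail: 0.01/0.405 = 0.025; AUC_ev,0→∞ = 30.715 + 0.025 = 30.74 mg/L·h
F = (AUC_ev/D_ev)/(AUC_iv/D_iv) = (30.74/30)/(291.4985/20) = 1.02467/14.574925 = 0.0703

F = 0.0703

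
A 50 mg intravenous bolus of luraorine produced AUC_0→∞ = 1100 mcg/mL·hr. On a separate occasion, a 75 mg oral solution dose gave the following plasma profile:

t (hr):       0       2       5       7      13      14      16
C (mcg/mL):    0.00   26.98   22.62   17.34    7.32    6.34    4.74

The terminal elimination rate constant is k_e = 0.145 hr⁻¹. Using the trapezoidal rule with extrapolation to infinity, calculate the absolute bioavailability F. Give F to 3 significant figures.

F = 0.161

Trapezoidal AUC_0→16 (oral solution):
  [0→2]: (0.00+26.98)/2 × 2 = 26.98
  [2→5]: (26.98+22.62)/2 × 3 = 74.4
  [5→7]: (22.62+17.34)/2 × 2 = 39.96
  [7→13]: (17.34+7.32)/2 × 6 = 73.98
  [13→14]: (7.32+6.34)/2 × 1 = 6.83
  [14→16]: (6.34+4.74)/2 × 2 = 11.08
  Sum = 233.23 mcg/mL·hr
Tail: C_last/k_e = 4.74/0.145 = 32.690
AUC_0→∞ (oral solution) = 233.23 + 32.690 = 265.92 mcg/mL·hr
F = (AUC_ev/D_ev)/(AUC_iv/D_iv) = (265.92/75)/(1100/50) = 3.5456/22 = 0.1612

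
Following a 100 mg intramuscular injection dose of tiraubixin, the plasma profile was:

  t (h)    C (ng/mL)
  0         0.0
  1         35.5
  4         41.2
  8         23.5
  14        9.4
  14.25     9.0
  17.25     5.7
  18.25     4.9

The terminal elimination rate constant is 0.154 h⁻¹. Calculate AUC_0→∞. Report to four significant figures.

Trapezoidal AUC_0→18.25:
  [0→1]: (0.0+35.5)/2 × 1 = 17.75
  [1→4]: (35.5+41.2)/2 × 3 = 115.05
  [4→8]: (41.2+23.5)/2 × 4 = 129.4
  [8→14]: (23.5+9.4)/2 × 6 = 98.7
  [14→14.25]: (9.4+9.0)/2 × 0.25 = 2.3
  [14.25→17.25]: (9.0+5.7)/2 × 3 = 22.05
  [17.25→18.25]: (5.7+4.9)/2 × 1 = 5.3
  Sum = 390.55 ng/mL·h
Extrapolated tail: C_last / k_e = 4.9 / 0.154 = 31.818
AUC_0→∞ = 390.55 + 31.818 = 422.368 ng/mL·h

AUC = 422.4 ng/mL·h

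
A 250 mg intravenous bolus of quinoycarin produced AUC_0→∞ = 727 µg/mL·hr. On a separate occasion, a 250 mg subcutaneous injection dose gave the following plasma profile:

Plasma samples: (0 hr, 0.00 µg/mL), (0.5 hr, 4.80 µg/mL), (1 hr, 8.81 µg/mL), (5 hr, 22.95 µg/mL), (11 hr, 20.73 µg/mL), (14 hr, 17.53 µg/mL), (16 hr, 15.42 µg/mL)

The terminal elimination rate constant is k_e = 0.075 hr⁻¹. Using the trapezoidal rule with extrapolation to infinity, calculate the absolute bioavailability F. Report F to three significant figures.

F = 0.681

Trapezoidal AUC_0→16 (subcutaneous injection):
  [0→0.5]: (0.00+4.80)/2 × 0.5 = 1.2
  [0.5→1]: (4.80+8.81)/2 × 0.5 = 3.4025
  [1→5]: (8.81+22.95)/2 × 4 = 63.52
  [5→11]: (22.95+20.73)/2 × 6 = 131.04
  [11→14]: (20.73+17.53)/2 × 3 = 57.39
  [14→16]: (17.53+15.42)/2 × 2 = 32.95
  Sum = 289.5025 µg/mL·hr
Tail: C_last/k_e = 15.42/0.075 = 205.600
AUC_0→∞ (subcutaneous injection) = 289.5025 + 205.600 = 495.1025 µg/mL·hr
F = (AUC_ev/D_ev)/(AUC_iv/D_iv) = (495.1025/250)/(727/250) = 1.98041/2.908 = 0.6810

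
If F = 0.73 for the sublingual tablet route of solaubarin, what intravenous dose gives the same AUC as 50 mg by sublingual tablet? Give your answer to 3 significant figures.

D_iv = 36.5 mg

Systemic exposure from an extravascular dose = F × D_ev, so the equivalent IV dose is F × D_ev.
D_iv = F × D_ev = 0.73 × 50 = 36.5 mg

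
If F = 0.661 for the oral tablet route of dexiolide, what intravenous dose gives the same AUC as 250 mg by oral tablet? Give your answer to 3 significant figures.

D_iv = 165 mg

Systemic exposure from an extravascular dose = F × D_ev, so the equivalent IV dose is F × D_ev.
D_iv = F × D_ev = 0.661 × 250 = 165.25 mg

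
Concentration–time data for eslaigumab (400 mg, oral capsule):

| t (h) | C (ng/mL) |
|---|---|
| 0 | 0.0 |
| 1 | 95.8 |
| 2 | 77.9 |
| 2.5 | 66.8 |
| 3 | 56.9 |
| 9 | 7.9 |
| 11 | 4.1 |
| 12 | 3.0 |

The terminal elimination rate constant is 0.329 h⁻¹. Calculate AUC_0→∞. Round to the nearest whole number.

AUC = 421 ng/mL·h

Trapezoidal AUC_0→12:
  [0→1]: (0.0+95.8)/2 × 1 = 47.9
  [1→2]: (95.8+77.9)/2 × 1 = 86.85
  [2→2.5]: (77.9+66.8)/2 × 0.5 = 36.175
  [2.5→3]: (66.8+56.9)/2 × 0.5 = 30.925
  [3→9]: (56.9+7.9)/2 × 6 = 194.4
  [9→11]: (7.9+4.1)/2 × 2 = 12.0
  [11→12]: (4.1+3.0)/2 × 1 = 3.55
  Sum = 411.8 ng/mL·h
Extrapolated tail: C_last / k_e = 3.0 / 0.329 = 9.119
AUC_0→∞ = 411.8 + 9.119 = 420.919 ng/mL·h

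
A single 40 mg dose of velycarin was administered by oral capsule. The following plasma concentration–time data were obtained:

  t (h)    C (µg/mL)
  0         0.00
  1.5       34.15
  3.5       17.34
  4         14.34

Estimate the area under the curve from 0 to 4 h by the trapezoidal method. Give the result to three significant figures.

Trapezoidal AUC_0→4:
  [0→1.5]: (0.00+34.15)/2 × 1.5 = 25.6125
  [1.5→3.5]: (34.15+17.34)/2 × 2 = 51.49
  [3.5→4]: (17.34+14.34)/2 × 0.5 = 7.92
  Sum = 85.0225 µg/mL·h

AUC = 85.0 µg/mL·h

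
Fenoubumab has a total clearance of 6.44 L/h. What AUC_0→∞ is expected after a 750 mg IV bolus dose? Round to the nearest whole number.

AUC_0→∞ = Dose_iv / CL
        = 750 / 6.44 = 116.46 mg/L·h

AUC = 116 mg/L·h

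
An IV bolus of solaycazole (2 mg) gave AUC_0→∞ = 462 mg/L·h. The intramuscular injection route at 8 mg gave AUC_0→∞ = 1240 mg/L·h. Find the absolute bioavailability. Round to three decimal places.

F = (AUC_ev / D_ev) / (AUC_iv / D_iv)
  = (1240/8) / (462/2)
  = 155 / 231 = 0.6710

F = 0.671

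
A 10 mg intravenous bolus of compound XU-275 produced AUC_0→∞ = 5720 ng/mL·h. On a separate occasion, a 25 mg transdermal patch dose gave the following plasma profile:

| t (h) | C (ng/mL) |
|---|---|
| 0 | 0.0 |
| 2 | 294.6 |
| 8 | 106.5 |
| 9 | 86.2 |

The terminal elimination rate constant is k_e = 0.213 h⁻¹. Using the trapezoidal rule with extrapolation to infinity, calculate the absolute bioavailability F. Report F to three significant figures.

F = 0.140

Trapezoidal AUC_0→9 (transdermal patch):
  [0→2]: (0.0+294.6)/2 × 2 = 294.6
  [2→8]: (294.6+106.5)/2 × 6 = 1203.3
  [8→9]: (106.5+86.2)/2 × 1 = 96.35
  Sum = 1594.25 ng/mL·h
Tail: C_last/k_e = 86.2/0.213 = 404.695
AUC_0→∞ (transdermal patch) = 1594.25 + 404.695 = 1998.945 ng/mL·h
F = (AUC_ev/D_ev)/(AUC_iv/D_iv) = (1998.945/25)/(5720/10) = 79.9578/572 = 0.1398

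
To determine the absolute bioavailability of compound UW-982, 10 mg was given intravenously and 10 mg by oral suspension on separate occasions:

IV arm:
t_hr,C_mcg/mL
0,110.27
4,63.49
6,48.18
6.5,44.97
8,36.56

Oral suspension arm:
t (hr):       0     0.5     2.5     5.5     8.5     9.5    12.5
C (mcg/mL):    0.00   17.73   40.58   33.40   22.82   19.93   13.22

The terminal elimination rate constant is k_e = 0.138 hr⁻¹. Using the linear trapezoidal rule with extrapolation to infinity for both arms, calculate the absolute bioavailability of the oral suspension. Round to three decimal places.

F = 0.526

Trapezoidal AUC_0→8 (IV):
  [0→4]: (110.27+63.49)/2 × 4 = 347.52
  [4→6]: (63.49+48.18)/2 × 2 = 111.67
  [6→6.5]: (48.18+44.97)/2 × 0.5 = 23.2875
  [6.5→8]: (44.97+36.56)/2 × 1.5 = 61.1475
  Sum = 543.625 mcg/mL·hr
IV tail: 36.56/0.138 = 264.928; AUC_iv,0→∞ = 543.625 + 264.928 = 808.553 mcg/mL·hr
Trapezoidal AUC_0→12.5 (oral suspension):
  [0→0.5]: (0.00+17.73)/2 × 0.5 = 4.4325
  [0.5→2.5]: (17.73+40.58)/2 × 2 = 58.31
  [2.5→5.5]: (40.58+33.40)/2 × 3 = 110.97
  [5.5→8.5]: (33.40+22.82)/2 × 3 = 84.33
  [8.5→9.5]: (22.82+19.93)/2 × 1 = 21.375
  [9.5→12.5]: (19.93+13.22)/2 × 3 = 49.725
  Sum = 329.1425 mcg/mL·hr
oral suspension tail: 13.22/0.138 = 95.797; AUC_ev,0→∞ = 329.1425 + 95.797 = 424.9395 mcg/mL·hr
F = (AUC_ev/D_ev)/(AUC_iv/D_iv) = (424.9395/10)/(808.553/10) = 42.49395/80.8553 = 0.5256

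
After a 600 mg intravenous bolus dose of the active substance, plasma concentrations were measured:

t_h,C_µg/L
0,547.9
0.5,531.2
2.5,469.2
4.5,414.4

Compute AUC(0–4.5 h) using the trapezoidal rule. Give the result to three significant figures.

AUC = 2150 µg/L·h

Trapezoidal AUC_0→4.5:
  [0→0.5]: (547.9+531.2)/2 × 0.5 = 269.775
  [0.5→2.5]: (531.2+469.2)/2 × 2 = 1000.4
  [2.5→4.5]: (469.2+414.4)/2 × 2 = 883.6
  Sum = 2153.775 µg/L·h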